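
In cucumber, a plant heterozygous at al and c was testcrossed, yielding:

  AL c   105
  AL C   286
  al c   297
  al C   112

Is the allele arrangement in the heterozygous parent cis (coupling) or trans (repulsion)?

cis

The two most frequent classes are AL C (286) and al c (297); these are the parental (non-recombinant) types.
So the F1 carried AL C on one chromosome and al c on the other — the recessive alleles are on the same chromosome (cis / coupling).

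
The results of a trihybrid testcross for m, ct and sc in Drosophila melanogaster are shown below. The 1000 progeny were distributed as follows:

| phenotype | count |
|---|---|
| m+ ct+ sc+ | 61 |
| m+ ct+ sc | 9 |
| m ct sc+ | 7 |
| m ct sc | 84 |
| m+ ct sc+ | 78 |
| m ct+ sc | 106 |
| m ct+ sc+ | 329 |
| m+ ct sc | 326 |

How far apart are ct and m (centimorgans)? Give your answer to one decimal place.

The two most frequent reciprocal classes, m ct+ sc+ and m+ ct sc, are the parental types, so the F1 was m ct+ sc+ / m+ ct sc.
The two rarest classes, m ct sc+ and m+ ct+ sc, are the double crossovers. Comparing them with the parentals, only the ct allele has switched, so ct is the middle locus and the order is m – ct – sc.
Crossovers in the m–ct interval produce the single-crossover classes m+ ct+ sc+ and m ct sc (61 + 84 = 145) plus the double crossovers (16).
RF(m–ct) = (145 + 16) / 1000 = 161/1000 = 0.1610 → 16.1 centimorgans.

16.1 centimorgans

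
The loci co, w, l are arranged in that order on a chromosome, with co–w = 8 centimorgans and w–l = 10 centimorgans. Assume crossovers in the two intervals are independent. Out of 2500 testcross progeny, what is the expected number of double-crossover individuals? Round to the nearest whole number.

20

Map distances give recombination frequencies of 0.080 and 0.100 for the two intervals.
With no interference, expected double-crossover frequency = 0.080 × 0.100 = 0.00800.
Expected number = 0.00800 × 2500 = 20.00 ≈ 20.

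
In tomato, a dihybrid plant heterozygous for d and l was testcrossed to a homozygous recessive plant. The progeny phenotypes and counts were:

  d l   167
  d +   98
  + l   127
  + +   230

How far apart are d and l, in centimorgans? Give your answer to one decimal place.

The two most frequent classes, + + (230) and d l (167), are the parental types, so the F1 was + + / d l.
The recombinant classes are + l and d +: 127 + 98 = 225.
Recombination frequency = 225/622 = 0.3617 ≈ 36.2%, i.e. 36.2 centimorgans.

36.2 centimorgans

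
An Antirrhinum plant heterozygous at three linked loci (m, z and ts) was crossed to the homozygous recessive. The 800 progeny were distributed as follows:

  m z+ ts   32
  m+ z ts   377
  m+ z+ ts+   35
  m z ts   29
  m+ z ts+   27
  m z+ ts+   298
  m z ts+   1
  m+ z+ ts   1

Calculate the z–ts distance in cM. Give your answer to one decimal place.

The two most frequent reciprocal classes, m z+ ts+ and m+ z ts, are the parental types, so the F1 was m z+ ts+ / m+ z ts.
The two rarest classes, m z ts+ and m+ z+ ts, are the double crossovers. Comparing them with the parentals, only the z allele has switched, so z is the middle locus and the order is ts – z – m.
Crossovers in the ts–z interval produce the single-crossover classes m z+ ts and m+ z ts+ (32 + 27 = 59) plus the double crossovers (2).
RF(ts–z) = (59 + 2) / 800 = 61/800 = 0.0762 → 7.6 cM.

7.6 cM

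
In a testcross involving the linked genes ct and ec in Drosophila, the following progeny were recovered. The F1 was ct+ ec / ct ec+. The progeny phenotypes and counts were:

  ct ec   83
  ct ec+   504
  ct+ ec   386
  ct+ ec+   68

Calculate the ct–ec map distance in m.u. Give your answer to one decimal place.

14.5 m.u.

The recombinant classes are ct+ ec+ and ct ec: 68 + 83 = 151.
Recombination frequency = 151/1041 = 0.1451 ≈ 14.5%, i.e. 14.5 m.u.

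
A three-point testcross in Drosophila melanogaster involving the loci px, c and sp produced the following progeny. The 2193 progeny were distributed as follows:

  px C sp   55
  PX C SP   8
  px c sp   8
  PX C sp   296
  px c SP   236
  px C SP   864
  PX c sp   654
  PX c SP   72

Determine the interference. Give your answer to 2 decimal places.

0.55

The two most frequent reciprocal classes, px C SP and PX c sp, are the parental types, so the F1 was px C SP / PX c sp.
The two rarest classes, PX C SP and px c sp, are the double crossovers. Comparing them with the parentals, only the px allele has switched, so px is the middle locus and the order is sp – px – c.
sp–px: (127 + 16)/2193 = 0.0652; px–c: (532 + 16)/2193 = 0.2499.
Expected DCO frequency = 0.0652 × 0.2499 ≈ 0.01629; observed = 16/2193 ≈ 0.00730.
Coefficient of coincidence = 0.00730/0.01629 ≈ 0.45; interference = 1 − 0.45 = 0.55.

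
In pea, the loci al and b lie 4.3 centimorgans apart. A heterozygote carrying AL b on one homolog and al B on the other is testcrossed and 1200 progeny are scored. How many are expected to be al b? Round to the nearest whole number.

26

A map distance of 4.3 centimorgans corresponds to a recombination frequency of 0.043.
The F1 is AL b / al B, so al b is a recombinant gamete class with expected frequency r/2 = 0.043/2 = 0.0215.
Expected number = 0.0215 × 1200 = 25.80 ≈ 26.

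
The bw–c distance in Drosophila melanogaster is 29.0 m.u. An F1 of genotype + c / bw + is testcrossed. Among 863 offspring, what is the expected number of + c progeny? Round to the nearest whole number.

A map distance of 29.0 m.u. corresponds to a recombination frequency of 0.290.
The F1 is + c / bw +, so + c is a parental gamete class with expected frequency (1 − r)/2 = 0.710/2 = 0.3550.
Expected number = 0.3550 × 863 = 306.37 ≈ 306.

306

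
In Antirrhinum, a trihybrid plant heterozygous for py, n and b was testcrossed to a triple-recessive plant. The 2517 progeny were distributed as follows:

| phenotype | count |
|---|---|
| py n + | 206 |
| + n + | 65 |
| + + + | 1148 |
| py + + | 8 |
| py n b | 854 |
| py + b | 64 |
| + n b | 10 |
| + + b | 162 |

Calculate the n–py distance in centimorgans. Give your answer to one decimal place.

5.8 centimorgans

The two most frequent reciprocal classes, py n b and + + +, are the parental types, so the F1 was py n b / + + +.
The two rarest classes, + n b and py + +, are the double crossovers. Comparing them with the parentals, only the py allele has switched, so py is the middle locus and the order is b – py – n.
Crossovers in the py–n interval produce the single-crossover classes py + b and + n + (64 + 65 = 129) plus the double crossovers (18).
RF(py–n) = (129 + 18) / 2517 = 147/2517 = 0.0584 → 5.8 centimorgans.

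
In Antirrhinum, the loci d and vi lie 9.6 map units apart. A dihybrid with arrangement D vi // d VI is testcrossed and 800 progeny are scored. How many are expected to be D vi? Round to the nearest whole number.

A map distance of 9.6 map units corresponds to a recombination frequency of 0.096.
The F1 is D vi / d VI, so D vi is a parental gamete class with expected frequency (1 − r)/2 = 0.904/2 = 0.4520.
Expected number = 0.4520 × 800 = 361.60 ≈ 362.

362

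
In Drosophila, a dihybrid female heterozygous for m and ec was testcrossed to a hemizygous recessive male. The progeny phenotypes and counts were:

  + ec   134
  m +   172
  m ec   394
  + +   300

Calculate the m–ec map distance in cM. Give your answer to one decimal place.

The two most frequent classes, + + (300) and m ec (394), are the parental types, so the F1 was + + / m ec.
The recombinant classes are + ec and m +: 134 + 172 = 306.
Recombination frequency = 306/1000 = 0.3060 ≈ 30.6%, i.e. 30.6 cM.

30.6 cM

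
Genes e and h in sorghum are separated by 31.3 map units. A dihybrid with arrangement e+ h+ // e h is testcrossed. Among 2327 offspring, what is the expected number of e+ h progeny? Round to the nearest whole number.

A map distance of 31.3 map units corresponds to a recombination frequency of 0.313.
The F1 is e+ h+ / e h, so e+ h is a recombinant gamete class with expected frequency r/2 = 0.313/2 = 0.1565.
Expected number = 0.1565 × 2327 = 364.18 ≈ 364.

364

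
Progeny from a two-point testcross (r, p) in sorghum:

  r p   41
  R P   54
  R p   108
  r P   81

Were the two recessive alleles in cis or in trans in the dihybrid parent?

trans

The two most frequent classes are R p (108) and r P (81); these are the parental (non-recombinant) types.
So the F1 carried R p on one chromosome and r P on the other — the recessive alleles are on opposite chromosomes (trans / repulsion).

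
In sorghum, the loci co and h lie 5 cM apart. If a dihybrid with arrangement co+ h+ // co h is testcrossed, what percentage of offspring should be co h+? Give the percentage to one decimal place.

A map distance of 5 cM corresponds to a recombination frequency of 0.050.
The F1 is co+ h+ / co h, so co h+ is a recombinant gamete class with expected frequency r/2 = 0.050/2 = 0.0250.
That is 0.0250 = 2.5% of the progeny.

2.5%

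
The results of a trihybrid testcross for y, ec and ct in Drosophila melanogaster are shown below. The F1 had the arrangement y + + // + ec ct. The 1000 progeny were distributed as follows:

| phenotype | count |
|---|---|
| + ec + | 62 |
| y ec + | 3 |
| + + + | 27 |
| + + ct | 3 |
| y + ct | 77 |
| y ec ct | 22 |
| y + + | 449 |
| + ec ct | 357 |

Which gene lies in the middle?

ec

The two rarest classes, y ec + and + + ct, are the double crossovers. Comparing them with the parentals, only the ec allele has switched, so ec is the middle locus and the order is ct – ec – y.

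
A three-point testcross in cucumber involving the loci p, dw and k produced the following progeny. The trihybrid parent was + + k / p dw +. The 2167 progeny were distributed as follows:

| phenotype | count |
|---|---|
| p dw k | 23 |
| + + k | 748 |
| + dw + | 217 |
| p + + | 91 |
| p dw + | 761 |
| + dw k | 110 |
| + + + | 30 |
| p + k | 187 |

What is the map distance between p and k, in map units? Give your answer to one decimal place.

The two rarest classes, + + + and p dw k, are the double crossovers. Comparing them with the parentals, only the k allele has switched, so k is the middle locus and the order is dw – k – p.
Crossovers in the k–p interval produce the single-crossover classes p + k and + dw + (187 + 217 = 404) plus the double crossovers (53).
RF(k–p) = (404 + 53) / 2167 = 457/2167 = 0.2109 → 21.1 map units.

21.1 map units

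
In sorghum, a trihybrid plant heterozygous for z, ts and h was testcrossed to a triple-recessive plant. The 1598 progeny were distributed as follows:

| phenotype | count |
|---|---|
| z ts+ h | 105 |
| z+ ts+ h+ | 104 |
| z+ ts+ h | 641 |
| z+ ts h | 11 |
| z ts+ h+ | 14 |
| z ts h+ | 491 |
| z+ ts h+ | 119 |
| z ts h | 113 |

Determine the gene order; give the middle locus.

The two most frequent reciprocal classes, z+ ts+ h and z ts h+, are the parental types, so the F1 was z+ ts+ h / z ts h+.
The two rarest classes, z+ ts h and z ts+ h+, are the double crossovers. Comparing them with the parentals, only the ts allele has switched, so ts is the middle locus and the order is h – ts – z.

ts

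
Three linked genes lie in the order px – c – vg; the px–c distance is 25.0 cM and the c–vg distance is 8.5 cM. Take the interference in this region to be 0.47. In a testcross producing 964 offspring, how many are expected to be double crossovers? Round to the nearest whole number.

Map distances give recombination frequencies of 0.250 and 0.085 for the two intervals.
With interference 0.47 (so coincidence = 0.53), expected double-crossover frequency = 0.250 × 0.085 × 0.53 = 0.01126.
Expected number = 0.01126 × 964 = 10.86 ≈ 11.

11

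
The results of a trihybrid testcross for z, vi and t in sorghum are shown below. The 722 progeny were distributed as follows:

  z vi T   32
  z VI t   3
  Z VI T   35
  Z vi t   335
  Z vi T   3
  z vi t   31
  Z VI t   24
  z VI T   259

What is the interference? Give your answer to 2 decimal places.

The two most frequent reciprocal classes, Z vi t and z VI T, are the parental types, so the F1 was Z vi t / z VI T.
The two rarest classes, Z vi T and z VI t, are the double crossovers. Comparing them with the parentals, only the t allele has switched, so t is the middle locus and the order is vi – t – z.
vi–t: (56 + 6)/722 = 0.0859; t–z: (66 + 6)/722 = 0.0997.
Expected DCO frequency = 0.0859 × 0.0997 ≈ 0.00856; observed = 6/722 ≈ 0.00831.
Coefficient of coincidence = 0.00831/0.00856 ≈ 0.97; interference = 1 − 0.97 = 0.03.

0.03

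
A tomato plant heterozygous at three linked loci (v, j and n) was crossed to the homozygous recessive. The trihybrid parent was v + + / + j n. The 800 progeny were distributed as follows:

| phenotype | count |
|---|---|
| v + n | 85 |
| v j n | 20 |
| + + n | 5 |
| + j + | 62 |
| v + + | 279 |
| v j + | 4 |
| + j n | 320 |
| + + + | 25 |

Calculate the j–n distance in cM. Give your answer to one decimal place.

The two rarest classes, v j + and + + n, are the double crossovers. Comparing them with the parentals, only the j allele has switched, so j is the middle locus and the order is n – j – v.
Crossovers in the n–j interval produce the single-crossover classes v + n and + j + (85 + 62 = 147) plus the double crossovers (9).
RF(n–j) = (147 + 9) / 800 = 156/800 = 0.1950 → 19.5 cM.

19.5 cM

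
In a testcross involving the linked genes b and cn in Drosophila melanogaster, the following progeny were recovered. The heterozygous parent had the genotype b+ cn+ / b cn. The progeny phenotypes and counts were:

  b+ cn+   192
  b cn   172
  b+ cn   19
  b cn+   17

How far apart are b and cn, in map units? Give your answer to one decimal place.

9.0 map units

The recombinant classes are b+ cn and b cn+: 19 + 17 = 36.
Recombination frequency = 36/400 = 0.0900 ≈ 9.0%, i.e. 9.0 map units.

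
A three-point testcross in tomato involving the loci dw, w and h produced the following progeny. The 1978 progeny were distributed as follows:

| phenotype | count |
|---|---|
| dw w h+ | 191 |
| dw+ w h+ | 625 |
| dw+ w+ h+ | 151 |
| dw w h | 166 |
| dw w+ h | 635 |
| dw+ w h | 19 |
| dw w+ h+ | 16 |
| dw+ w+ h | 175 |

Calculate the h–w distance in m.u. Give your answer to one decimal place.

The two most frequent reciprocal classes, dw+ w h+ and dw w+ h, are the parental types, so the F1 was dw+ w h+ / dw w+ h.
The two rarest classes, dw+ w h and dw w+ h+, are the double crossovers. Comparing them with the parentals, only the h allele has switched, so h is the middle locus and the order is dw – h – w.
Crossovers in the h–w interval produce the single-crossover classes dw+ w+ h+ and dw w h (151 + 166 = 317) plus the double crossovers (35).
RF(h–w) = (317 + 35) / 1978 = 352/1978 = 0.1780 → 17.8 m.u.

17.8 m.u.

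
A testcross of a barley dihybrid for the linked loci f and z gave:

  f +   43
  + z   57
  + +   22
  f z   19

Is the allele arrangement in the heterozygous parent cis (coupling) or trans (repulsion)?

trans

The two most frequent classes are + z (57) and f + (43); these are the parental (non-recombinant) types.
So the F1 carried + z on one chromosome and f + on the other — the recessive alleles are on opposite chromosomes (trans / repulsion).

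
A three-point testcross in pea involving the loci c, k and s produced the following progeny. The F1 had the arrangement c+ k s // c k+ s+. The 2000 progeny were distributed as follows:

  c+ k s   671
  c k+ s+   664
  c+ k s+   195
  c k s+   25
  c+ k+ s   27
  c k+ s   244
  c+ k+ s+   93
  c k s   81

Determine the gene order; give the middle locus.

k

The two rarest classes, c+ k+ s and c k s+, are the double crossovers. Comparing them with the parentals, only the k allele has switched, so k is the middle locus and the order is c – k – s.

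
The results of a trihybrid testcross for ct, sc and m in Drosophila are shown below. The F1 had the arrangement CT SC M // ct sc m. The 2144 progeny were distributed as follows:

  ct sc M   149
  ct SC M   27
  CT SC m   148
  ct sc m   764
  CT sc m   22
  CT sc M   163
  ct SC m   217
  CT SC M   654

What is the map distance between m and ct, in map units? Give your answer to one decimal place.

16.1 map units

The two rarest classes, ct SC M and CT sc m, are the double crossovers. Comparing them with the parentals, only the ct allele has switched, so ct is the middle locus and the order is sc – ct – m.
Crossovers in the ct–m interval produce the single-crossover classes CT SC m and ct sc M (148 + 149 = 297) plus the double crossovers (49).
RF(ct–m) = (297 + 49) / 2144 = 346/2144 = 0.1614 → 16.1 map units.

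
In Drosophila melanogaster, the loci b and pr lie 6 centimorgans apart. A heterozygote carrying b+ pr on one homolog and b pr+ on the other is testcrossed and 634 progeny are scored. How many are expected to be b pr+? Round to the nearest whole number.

298

A map distance of 6 centimorgans corresponds to a recombination frequency of 0.060.
The F1 is b+ pr / b pr+, so b pr+ is a parental gamete class with expected frequency (1 − r)/2 = 0.940/2 = 0.4700.
Expected number = 0.4700 × 634 = 297.98 ≈ 298.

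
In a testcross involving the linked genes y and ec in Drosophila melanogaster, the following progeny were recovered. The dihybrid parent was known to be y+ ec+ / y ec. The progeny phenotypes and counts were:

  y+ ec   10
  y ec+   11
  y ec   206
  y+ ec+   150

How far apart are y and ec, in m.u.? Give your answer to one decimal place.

The recombinant classes are y+ ec and y ec+: 10 + 11 = 21.
Recombination frequency = 21/377 = 0.0557 ≈ 5.6%, i.e. 5.6 m.u.

5.6 m.u.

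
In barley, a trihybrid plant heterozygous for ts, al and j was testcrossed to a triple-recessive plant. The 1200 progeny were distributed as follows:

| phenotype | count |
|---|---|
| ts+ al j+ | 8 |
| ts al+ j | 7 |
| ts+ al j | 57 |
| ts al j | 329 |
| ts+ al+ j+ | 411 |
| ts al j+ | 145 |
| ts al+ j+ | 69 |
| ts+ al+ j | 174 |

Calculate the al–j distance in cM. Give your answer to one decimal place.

27.8 cM

The two most frequent reciprocal classes, ts al j and ts+ al+ j+, are the parental types, so the F1 was ts al j / ts+ al+ j+.
The two rarest classes, ts al+ j and ts+ al j+, are the double crossovers. Comparing them with the parentals, only the al allele has switched, so al is the middle locus and the order is ts – al – j.
Crossovers in the al–j interval produce the single-crossover classes ts al j+ and ts+ al+ j (145 + 174 = 319) plus the double crossovers (15).
RF(al–j) = (319 + 15) / 1200 = 334/1200 = 0.2783 → 27.8 cM.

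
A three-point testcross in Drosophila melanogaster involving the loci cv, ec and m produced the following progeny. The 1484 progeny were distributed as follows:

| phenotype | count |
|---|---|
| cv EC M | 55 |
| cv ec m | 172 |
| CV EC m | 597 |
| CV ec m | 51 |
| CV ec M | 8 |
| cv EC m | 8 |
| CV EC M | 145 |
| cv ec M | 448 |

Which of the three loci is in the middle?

cv

The two most frequent reciprocal classes, CV EC m and cv ec M, are the parental types, so the F1 was CV EC m / cv ec M.
The two rarest classes, cv EC m and CV ec M, are the double crossovers. Comparing them with the parentals, only the cv allele has switched, so cv is the middle locus and the order is ec – cv – m.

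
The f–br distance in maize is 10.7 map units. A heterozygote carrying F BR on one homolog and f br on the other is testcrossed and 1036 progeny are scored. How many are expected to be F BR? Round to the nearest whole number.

A map distance of 10.7 map units corresponds to a recombination frequency of 0.107.
The F1 is F BR / f br, so F BR is a parental gamete class with expected frequency (1 − r)/2 = 0.893/2 = 0.4465.
Expected number = 0.4465 × 1036 = 462.57 ≈ 463.

463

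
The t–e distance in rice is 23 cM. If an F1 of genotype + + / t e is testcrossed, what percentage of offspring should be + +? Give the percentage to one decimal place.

38.5%

A map distance of 23 cM corresponds to a recombination frequency of 0.230.
The F1 is + + / t e, so + + is a parental gamete class with expected frequency (1 − r)/2 = 0.770/2 = 0.3850.
That is 0.3850 = 38.5% of the progeny.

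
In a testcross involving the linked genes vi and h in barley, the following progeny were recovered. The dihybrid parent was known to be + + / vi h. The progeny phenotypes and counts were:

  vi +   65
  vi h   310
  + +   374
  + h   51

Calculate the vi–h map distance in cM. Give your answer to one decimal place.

The recombinant classes are + h and vi +: 51 + 65 = 116.
Recombination frequency = 116/800 = 0.1450 ≈ 14.5%, i.e. 14.5 cM.

14.5 cM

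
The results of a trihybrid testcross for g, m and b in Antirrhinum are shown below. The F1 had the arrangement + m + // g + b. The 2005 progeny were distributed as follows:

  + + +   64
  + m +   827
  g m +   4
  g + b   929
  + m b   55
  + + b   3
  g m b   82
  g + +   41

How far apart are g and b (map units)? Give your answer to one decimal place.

5.1 map units

The two rarest classes, g m + and + + b, are the double crossovers. Comparing them with the parentals, only the g allele has switched, so g is the middle locus and the order is m – g – b.
Crossovers in the g–b interval produce the single-crossover classes + m b and g + + (55 + 41 = 96) plus the double crossovers (7).
RF(g–b) = (96 + 7) / 2005 = 103/2005 = 0.0514 → 5.1 map units.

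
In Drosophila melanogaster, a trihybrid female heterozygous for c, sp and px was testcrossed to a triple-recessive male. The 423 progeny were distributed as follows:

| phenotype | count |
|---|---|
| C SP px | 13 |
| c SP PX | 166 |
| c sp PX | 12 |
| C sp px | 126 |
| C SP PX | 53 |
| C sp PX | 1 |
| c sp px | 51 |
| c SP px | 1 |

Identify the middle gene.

The two most frequent reciprocal classes, c SP PX and C sp px, are the parental types, so the F1 was c SP PX / C sp px.
The two rarest classes, c SP px and C sp PX, are the double crossovers. Comparing them with the parentals, only the px allele has switched, so px is the middle locus and the order is sp – px – c.

px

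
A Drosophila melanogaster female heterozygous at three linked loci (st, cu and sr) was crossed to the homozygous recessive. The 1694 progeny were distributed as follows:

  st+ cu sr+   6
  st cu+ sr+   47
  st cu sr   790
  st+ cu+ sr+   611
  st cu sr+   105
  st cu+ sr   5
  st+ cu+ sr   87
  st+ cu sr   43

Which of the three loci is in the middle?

The two most frequent reciprocal classes, st cu sr and st+ cu+ sr+, are the parental types, so the F1 was st cu sr / st+ cu+ sr+.
The two rarest classes, st cu+ sr and st+ cu sr+, are the double crossovers. Comparing them with the parentals, only the cu allele has switched, so cu is the middle locus and the order is st – cu – sr.

cu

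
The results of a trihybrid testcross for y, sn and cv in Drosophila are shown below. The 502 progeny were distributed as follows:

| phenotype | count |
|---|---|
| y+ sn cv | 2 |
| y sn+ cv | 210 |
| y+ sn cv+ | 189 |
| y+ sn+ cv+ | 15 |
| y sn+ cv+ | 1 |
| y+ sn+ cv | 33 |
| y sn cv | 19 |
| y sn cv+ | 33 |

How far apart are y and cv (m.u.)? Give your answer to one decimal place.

The two most frequent reciprocal classes, y sn+ cv and y+ sn cv+, are the parental types, so the F1 was y sn+ cv / y+ sn cv+.
The two rarest classes, y sn+ cv+ and y+ sn cv, are the double crossovers. Comparing them with the parentals, only the cv allele has switched, so cv is the middle locus and the order is y – cv – sn.
Crossovers in the y–cv interval produce the single-crossover classes y+ sn+ cv and y sn cv+ (33 + 33 = 66) plus the double crossovers (3).
RF(y–cv) = (66 + 3) / 502 = 69/502 = 0.1375 → 13.7 m.u.

13.7 m.u.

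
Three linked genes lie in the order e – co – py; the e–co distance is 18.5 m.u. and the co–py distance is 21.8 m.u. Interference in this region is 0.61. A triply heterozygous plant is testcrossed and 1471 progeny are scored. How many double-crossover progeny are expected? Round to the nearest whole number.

Map distances give recombination frequencies of 0.185 and 0.218 for the two intervals.
With interference 0.61 (so coincidence = 0.39), expected double-crossover frequency = 0.185 × 0.218 × 0.39 = 0.01573.
Expected number = 0.01573 × 1471 = 23.14 ≈ 23.

23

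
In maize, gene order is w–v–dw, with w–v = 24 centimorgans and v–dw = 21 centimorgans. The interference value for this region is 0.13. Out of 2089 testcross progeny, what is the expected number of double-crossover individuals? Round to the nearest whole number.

92

Map distances give recombination frequencies of 0.240 and 0.210 for the two intervals.
With interference 0.13 (so coincidence = 0.87), expected double-crossover frequency = 0.240 × 0.210 × 0.87 = 0.04385.
Expected number = 0.04385 × 2089 = 91.60 ≈ 92.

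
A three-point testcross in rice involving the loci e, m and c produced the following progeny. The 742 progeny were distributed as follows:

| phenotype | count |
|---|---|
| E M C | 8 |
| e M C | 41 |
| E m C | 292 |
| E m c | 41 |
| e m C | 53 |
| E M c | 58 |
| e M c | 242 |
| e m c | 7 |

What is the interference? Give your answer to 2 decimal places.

0.09

The two most frequent reciprocal classes, e M c and E m C, are the parental types, so the F1 was e M c / E m C.
The two rarest classes, e m c and E M C, are the double crossovers. Comparing them with the parentals, only the m allele has switched, so m is the middle locus and the order is c – m – e.
c–m: (82 + 15)/742 = 0.1307; m–e: (111 + 15)/742 = 0.1698.
Expected DCO frequency = 0.1307 × 0.1698 ≈ 0.02219; observed = 15/742 ≈ 0.02022.
Coefficient of coincidence = 0.02022/0.02219 ≈ 0.91; interference = 1 − 0.91 = 0.09.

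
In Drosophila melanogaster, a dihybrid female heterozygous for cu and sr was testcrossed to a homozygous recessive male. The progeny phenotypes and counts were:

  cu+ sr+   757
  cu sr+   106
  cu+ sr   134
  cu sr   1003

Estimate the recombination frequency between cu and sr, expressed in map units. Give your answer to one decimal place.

The two most frequent classes, cu+ sr+ (757) and cu sr (1003), are the parental types, so the F1 was cu+ sr+ / cu sr.
The recombinant classes are cu+ sr and cu sr+: 134 + 106 = 240.
Recombination frequency = 240/2000 = 0.1200 ≈ 12.0%, i.e. 12.0 map units.

12.0 map units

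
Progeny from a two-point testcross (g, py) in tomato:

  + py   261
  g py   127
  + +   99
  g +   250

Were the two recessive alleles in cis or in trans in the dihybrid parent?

trans

The two most frequent classes are + py (261) and g + (250); these are the parental (non-recombinant) types.
So the F1 carried + py on one chromosome and g + on the other — the recessive alleles are on opposite chromosomes (trans / repulsion).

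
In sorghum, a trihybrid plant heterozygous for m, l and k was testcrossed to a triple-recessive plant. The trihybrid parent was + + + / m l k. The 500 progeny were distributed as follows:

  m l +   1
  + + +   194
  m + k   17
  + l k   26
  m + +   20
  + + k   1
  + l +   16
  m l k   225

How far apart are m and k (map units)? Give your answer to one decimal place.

The two rarest classes, + + k and m l +, are the double crossovers. Comparing them with the parentals, only the k allele has switched, so k is the middle locus and the order is l – k – m.
Crossovers in the k–m interval produce the single-crossover classes m + + and + l k (20 + 26 = 46) plus the double crossovers (2).
RF(k–m) = (46 + 2) / 500 = 48/500 = 0.0960 → 9.6 map units.

9.6 map units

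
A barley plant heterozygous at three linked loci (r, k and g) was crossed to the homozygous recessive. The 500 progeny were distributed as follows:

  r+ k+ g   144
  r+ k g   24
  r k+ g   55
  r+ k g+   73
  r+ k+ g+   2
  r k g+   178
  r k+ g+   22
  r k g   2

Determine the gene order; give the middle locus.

The two most frequent reciprocal classes, r+ k+ g and r k g+, are the parental types, so the F1 was r+ k+ g / r k g+.
The two rarest classes, r+ k+ g+ and r k g, are the double crossovers. Comparing them with the parentals, only the g allele has switched, so g is the middle locus and the order is r – g – k.

g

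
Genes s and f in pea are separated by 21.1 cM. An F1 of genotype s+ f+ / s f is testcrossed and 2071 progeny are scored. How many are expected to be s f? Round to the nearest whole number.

817

A map distance of 21.1 cM corresponds to a recombination frequency of 0.211.
The F1 is s+ f+ / s f, so s f is a parental gamete class with expected frequency (1 − r)/2 = 0.789/2 = 0.3945.
Expected number = 0.3945 × 2071 = 817.01 ≈ 817.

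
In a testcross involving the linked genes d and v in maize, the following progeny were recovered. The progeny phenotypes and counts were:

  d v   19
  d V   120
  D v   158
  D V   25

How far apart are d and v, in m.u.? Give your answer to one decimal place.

The two most frequent classes, D v (158) and d V (120), are the parental types, so the F1 was D v / d V.
The recombinant classes are D V and d v: 25 + 19 = 44.
Recombination frequency = 44/322 = 0.1366 ≈ 13.7%, i.e. 13.7 m.u.

13.7 m.u.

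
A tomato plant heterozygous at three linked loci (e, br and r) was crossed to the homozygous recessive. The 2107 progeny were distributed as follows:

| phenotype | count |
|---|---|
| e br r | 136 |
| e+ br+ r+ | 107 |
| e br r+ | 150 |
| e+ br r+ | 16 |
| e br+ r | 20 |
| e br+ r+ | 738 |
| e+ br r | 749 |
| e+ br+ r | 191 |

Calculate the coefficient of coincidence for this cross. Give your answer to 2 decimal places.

0.72

The two most frequent reciprocal classes, e+ br r and e br+ r+, are the parental types, so the F1 was e+ br r / e br+ r+.
The two rarest classes, e+ br r+ and e br+ r, are the double crossovers. Comparing them with the parentals, only the r allele has switched, so r is the middle locus and the order is e – r – br.
e–r: (243 + 36)/2107 = 0.1324; r–br: (341 + 36)/2107 = 0.1789.
Expected DCO frequency = 0.1324 × 0.1789 ≈ 0.02369; observed = 36/2107 ≈ 0.01709.
Coefficient of coincidence = 0.01709/0.02369 ≈ 0.72.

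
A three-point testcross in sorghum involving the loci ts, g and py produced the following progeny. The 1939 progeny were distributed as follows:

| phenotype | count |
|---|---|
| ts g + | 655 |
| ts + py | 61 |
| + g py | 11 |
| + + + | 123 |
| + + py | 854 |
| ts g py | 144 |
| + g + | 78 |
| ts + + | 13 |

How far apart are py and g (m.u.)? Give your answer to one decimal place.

15.0 m.u.

The two most frequent reciprocal classes, ts g + and + + py, are the parental types, so the F1 was ts g + / + + py.
The two rarest classes, ts + + and + g py, are the double crossovers. Comparing them with the parentals, only the g allele has switched, so g is the middle locus and the order is py – g – ts.
Crossovers in the py–g interval produce the single-crossover classes ts g py and + + + (144 + 123 = 267) plus the double crossovers (24).
RF(py–g) = (267 + 24) / 1939 = 291/1939 = 0.1501 → 15.0 m.u.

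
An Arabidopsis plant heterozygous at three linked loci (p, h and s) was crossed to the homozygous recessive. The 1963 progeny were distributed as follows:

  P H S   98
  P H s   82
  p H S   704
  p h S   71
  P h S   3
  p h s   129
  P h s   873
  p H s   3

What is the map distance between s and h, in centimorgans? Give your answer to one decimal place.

8.1 centimorgans

The two most frequent reciprocal classes, p H S and P h s, are the parental types, so the F1 was p H S / P h s.
The two rarest classes, p H s and P h S, are the double crossovers. Comparing them with the parentals, only the s allele has switched, so s is the middle locus and the order is p – s – h.
Crossovers in the s–h interval produce the single-crossover classes p h S and P H s (71 + 82 = 153) plus the double crossovers (6).
RF(s–h) = (153 + 6) / 1963 = 159/1963 = 0.0810 → 8.1 centimorgans.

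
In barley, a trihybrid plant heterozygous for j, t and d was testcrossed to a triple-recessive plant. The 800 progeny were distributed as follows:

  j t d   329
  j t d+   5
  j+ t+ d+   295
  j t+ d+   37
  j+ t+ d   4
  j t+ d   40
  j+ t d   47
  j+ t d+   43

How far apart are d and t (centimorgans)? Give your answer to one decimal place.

The two most frequent reciprocal classes, j t d and j+ t+ d+, are the parental types, so the F1 was j t d / j+ t+ d+.
The two rarest classes, j t d+ and j+ t+ d, are the double crossovers. Comparing them with the parentals, only the d allele has switched, so d is the middle locus and the order is t – d – j.
Crossovers in the t–d interval produce the single-crossover classes j t+ d and j+ t d+ (40 + 43 = 83) plus the double crossovers (9).
RF(t–d) = (83 + 9) / 800 = 92/800 = 0.1150 → 11.5 centimorgans.

11.5 centimorgans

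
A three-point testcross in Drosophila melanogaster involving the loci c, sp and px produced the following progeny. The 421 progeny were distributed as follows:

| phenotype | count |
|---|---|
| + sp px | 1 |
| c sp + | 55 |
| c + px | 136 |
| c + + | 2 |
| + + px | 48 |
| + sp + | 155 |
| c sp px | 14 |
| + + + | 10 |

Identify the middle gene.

px

The two most frequent reciprocal classes, c + px and + sp +, are the parental types, so the F1 was c + px / + sp +.
The two rarest classes, c + + and + sp px, are the double crossovers. Comparing them with the parentals, only the px allele has switched, so px is the middle locus and the order is c – px – sp.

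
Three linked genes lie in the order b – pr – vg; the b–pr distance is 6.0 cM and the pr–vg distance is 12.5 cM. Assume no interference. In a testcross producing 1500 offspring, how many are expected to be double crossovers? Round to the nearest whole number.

11

Map distances give recombination frequencies of 0.060 and 0.125 for the two intervals.
With no interference, expected double-crossover frequency = 0.060 × 0.125 = 0.00750.
Expected number = 0.00750 × 1500 = 11.25 ≈ 11.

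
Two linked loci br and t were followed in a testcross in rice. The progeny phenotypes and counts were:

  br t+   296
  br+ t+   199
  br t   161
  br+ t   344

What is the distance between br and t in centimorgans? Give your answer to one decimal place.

The two most frequent classes, br+ t (344) and br t+ (296), are the parental types, so the F1 was br+ t / br t+.
The recombinant classes are br+ t+ and br t: 199 + 161 = 360.
Recombination frequency = 360/1000 = 0.3600 ≈ 36.0%, i.e. 36.0 centimorgans.

36.0 centimorgans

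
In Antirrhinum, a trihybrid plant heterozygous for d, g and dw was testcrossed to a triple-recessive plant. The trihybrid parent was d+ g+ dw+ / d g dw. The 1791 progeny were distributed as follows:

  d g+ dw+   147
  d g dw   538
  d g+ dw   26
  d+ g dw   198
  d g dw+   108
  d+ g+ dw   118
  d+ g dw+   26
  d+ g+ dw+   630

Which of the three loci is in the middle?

The two rarest classes, d+ g dw+ and d g+ dw, are the double crossovers. Comparing them with the parentals, only the g allele has switched, so g is the middle locus and the order is dw – g – d.

g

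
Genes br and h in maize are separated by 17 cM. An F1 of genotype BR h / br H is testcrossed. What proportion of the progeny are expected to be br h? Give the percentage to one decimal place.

8.5%

A map distance of 17 cM corresponds to a recombination frequency of 0.170.
The F1 is BR h / br H, so br h is a recombinant gamete class with expected frequency r/2 = 0.170/2 = 0.0850.
That is 0.0850 = 8.5% of the progeny.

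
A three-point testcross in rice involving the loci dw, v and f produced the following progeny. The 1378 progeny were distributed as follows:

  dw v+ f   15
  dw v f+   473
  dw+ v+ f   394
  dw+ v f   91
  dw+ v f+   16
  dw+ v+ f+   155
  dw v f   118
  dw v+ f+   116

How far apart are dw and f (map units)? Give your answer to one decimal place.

22.1 map units

The two most frequent reciprocal classes, dw v f+ and dw+ v+ f, are the parental types, so the F1 was dw v f+ / dw+ v+ f.
The two rarest classes, dw+ v f+ and dw v+ f, are the double crossovers. Comparing them with the parentals, only the dw allele has switched, so dw is the middle locus and the order is v – dw – f.
Crossovers in the dw–f interval produce the single-crossover classes dw v f and dw+ v+ f+ (118 + 155 = 273) plus the double crossovers (31).
RF(dw–f) = (273 + 31) / 1378 = 304/1378 = 0.2206 → 22.1 map units.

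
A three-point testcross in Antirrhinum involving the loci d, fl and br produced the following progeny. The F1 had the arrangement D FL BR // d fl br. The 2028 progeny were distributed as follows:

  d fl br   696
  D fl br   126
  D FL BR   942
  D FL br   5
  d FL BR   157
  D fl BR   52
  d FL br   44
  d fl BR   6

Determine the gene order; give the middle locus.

The two rarest classes, D FL br and d fl BR, are the double crossovers. Comparing them with the parentals, only the br allele has switched, so br is the middle locus and the order is d – br – fl.

br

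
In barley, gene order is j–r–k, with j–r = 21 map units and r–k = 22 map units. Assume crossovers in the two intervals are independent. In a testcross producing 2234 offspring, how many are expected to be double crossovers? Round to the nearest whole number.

103

Map distances give recombination frequencies of 0.210 and 0.220 for the two intervals.
With no interference, expected double-crossover frequency = 0.210 × 0.220 = 0.04620.
Expected number = 0.04620 × 2234 = 103.21 ≈ 103.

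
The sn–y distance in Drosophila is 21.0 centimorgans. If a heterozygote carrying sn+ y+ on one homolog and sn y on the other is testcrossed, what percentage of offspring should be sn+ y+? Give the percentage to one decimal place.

A map distance of 21.0 centimorgans corresponds to a recombination frequency of 0.210.
The F1 is sn+ y+ / sn y, so sn+ y+ is a parental gamete class with expected frequency (1 − r)/2 = 0.790/2 = 0.3950.
That is 0.3950 = 39.5% of the progeny.

39.5%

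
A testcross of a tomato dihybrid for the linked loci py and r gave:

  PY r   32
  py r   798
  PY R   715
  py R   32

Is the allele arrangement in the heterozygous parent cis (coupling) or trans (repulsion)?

The two most frequent classes are PY R (715) and py r (798); these are the parental (non-recombinant) types.
So the F1 carried PY R on one chromosome and py r on the other — the recessive alleles are on the same chromosome (cis / coupling).

cis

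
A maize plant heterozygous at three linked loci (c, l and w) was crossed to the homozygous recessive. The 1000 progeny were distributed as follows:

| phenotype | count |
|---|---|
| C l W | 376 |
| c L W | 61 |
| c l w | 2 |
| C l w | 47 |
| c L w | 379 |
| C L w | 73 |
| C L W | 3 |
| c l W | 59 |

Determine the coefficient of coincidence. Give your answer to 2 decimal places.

0.32

The two most frequent reciprocal classes, C l W and c L w, are the parental types, so the F1 was C l W / c L w.
The two rarest classes, C L W and c l w, are the double crossovers. Comparing them with the parentals, only the l allele has switched, so l is the middle locus and the order is w – l – c.
w–l: (108 + 5)/1000 = 0.1130; l–c: (132 + 5)/1000 = 0.1370.
Expected DCO frequency = 0.1130 × 0.1370 ≈ 0.01548; observed = 5/1000 ≈ 0.00500.
Coefficient of coincidence = 0.00500/0.01548 ≈ 0.32.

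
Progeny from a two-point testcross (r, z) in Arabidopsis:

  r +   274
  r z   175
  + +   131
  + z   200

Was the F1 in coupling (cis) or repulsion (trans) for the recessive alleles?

The two most frequent classes are + z (200) and r + (274); these are the parental (non-recombinant) types.
So the F1 carried + z on one chromosome and r + on the other — the recessive alleles are on opposite chromosomes (trans / repulsion).

trans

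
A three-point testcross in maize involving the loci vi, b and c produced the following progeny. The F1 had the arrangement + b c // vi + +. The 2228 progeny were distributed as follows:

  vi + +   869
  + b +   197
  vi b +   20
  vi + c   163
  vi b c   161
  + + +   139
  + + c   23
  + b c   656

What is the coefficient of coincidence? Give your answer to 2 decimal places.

The two rarest classes, + + c and vi b +, are the double crossovers. Comparing them with the parentals, only the b allele has switched, so b is the middle locus and the order is vi – b – c.
vi–b: (300 + 43)/2228 = 0.1539; b–c: (360 + 43)/2228 = 0.1809.
Expected DCO frequency = 0.1539 × 0.1809 ≈ 0.02784; observed = 43/2228 ≈ 0.01930.
Coefficient of coincidence = 0.01930/0.02784 ≈ 0.69.

0.69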